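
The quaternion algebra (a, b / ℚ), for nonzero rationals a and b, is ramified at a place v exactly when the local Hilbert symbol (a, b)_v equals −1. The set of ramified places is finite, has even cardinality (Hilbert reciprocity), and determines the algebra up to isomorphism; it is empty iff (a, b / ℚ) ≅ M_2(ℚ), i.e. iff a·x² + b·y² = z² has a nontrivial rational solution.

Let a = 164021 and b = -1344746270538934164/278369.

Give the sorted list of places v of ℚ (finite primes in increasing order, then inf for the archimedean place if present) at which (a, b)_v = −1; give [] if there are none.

[13, 17, 19, 31]

(a, b) ≡ (164021, -3573349) mod (ℚ^×)²; places V = {2, 3, 7, 11, 13, 17, 19, 23, 31, 37, ∞}.
(a,b)_37: α=1, u≡30; β=1, v≡4 (mod 37); (30|37)=+1, (4|37)=+1; sign (−1)^0·+1^1·+1^1 = +1.
(a,b)_∞: sgn(164021)=+, sgn(-3573349)=−, so +1.
(a,b)_3: α=0, u≡2; β=14, v≡2 (mod 3); (2|3)=-1, (2|3)=-1; sign (−1)^0·-1^14·-1^0 = +1.
(a,b)_17: α=0, u≡5; β=1, v≡2 (mod 17); (5|17)=-1, (2|17)=+1; sign (−1)^0·-1^1·+1^0 = -1.
(a,b)_13: α=1, u≡7; β=-1, v≡4 (mod 13); (7|13)=-1, (4|13)=+1; sign (−1)^0·-1^-1·+1^1 = -1.
(a,b)_23: α=0, u≡8; β=-1, v≡1 (mod 23); (8|23)=+1, (1|23)=+1; sign (−1)^0·+1^-1·+1^0 = +1.
(a,b)_7: α=0, u≡4; β=-2, v≡2 (mod 7); (4|7)=+1, (2|7)=+1; sign (−1)^0·+1^-2·+1^0 = +1.
(a,b)_2: α=0, β=2; u≡5, v≡3 (mod 8); ε(u)ε(v)=0·1, αω(v)=0·1, βω(u)=2·1; sum ≡ 0  ⇒  +1.
(a,b)_31: α=1, u≡21; β=4, v≡23 (mod 31); (21|31)=-1, (23|31)=-1; sign (−1)^0·-1^4·-1^1 = -1.
(a,b)_11: α=1, u≡6; β=2, v≡9 (mod 11); (6|11)=-1, (9|11)=+1; sign (−1)^0·-1^2·+1^1 = +1.
(a,b)_19: α=0, u≡13; β=-1, v≡14 (mod 19); (13|19)=-1, (14|19)=-1; sign (−1)^0·-1^-1·-1^0 = -1.
|Ram(164021, -3573349)| = 4, even; anisotropic at {13, 17, 19, 31}.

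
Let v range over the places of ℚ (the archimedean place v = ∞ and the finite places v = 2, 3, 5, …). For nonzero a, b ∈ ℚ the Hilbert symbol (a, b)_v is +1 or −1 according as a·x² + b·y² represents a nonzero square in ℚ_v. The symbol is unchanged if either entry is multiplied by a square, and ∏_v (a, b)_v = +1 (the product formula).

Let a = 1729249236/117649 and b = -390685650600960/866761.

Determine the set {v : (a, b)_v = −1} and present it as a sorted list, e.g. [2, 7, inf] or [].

Mod squares: a ≡ 29, b ≡ -2465. Check v ∈ {∞, 2, 3, 5, 7, 11, 13, 17, 19, 29}.
v=29: a=29^1·(≡13), b=29^3·(≡14) mod 29; (13|29)=+1, (14|29)=-1; (−1)^{1·3·14}·(+1)^3·(-1)^1 = -1.
v=13: a=13^2·(≡4), b=13^2·(≡11) mod 13; (4|13)=+1, (11|13)=-1; (−1)^{2·2·6}·(+1)^2·(-1)^2 = +1.
v=5: a=5^0·(≡4), b=5^1·(≡3) mod 5; (4|5)=+1, (3|5)=-1; (−1)^{0·1·2}·(+1)^1·(-1)^0 = +1.
v=11: a=11^2·(≡7), b=11^2·(≡8) mod 11; (7|11)=-1, (8|11)=-1; (−1)^{2·2·5}·(-1)^2·(-1)^2 = +1.
v=2: v_2(a)=2, v_2(b)=10; units ≡ 5, 7 (mod 8); ε·ε+αω+βω = 0·1+2·0+10·1 ≡ 0  ⇒  (a,b)_2 = +1.
v=17: a=17^0·(≡10), b=17^1·(≡1) mod 17; (10|17)=-1, (1|17)=+1; (−1)^{0·1·8}·(-1)^1·(+1)^0 = -1.
v=∞: 29 > 0 and -2465 < 0  ⇒  (a,b)_∞ = +1.
v=3: a=3^6·(≡2), b=3^2·(≡1) mod 3; (2|3)=-1, (1|3)=+1; (−1)^{6·2·1}·(-1)^2·(+1)^6 = +1.
v=19: a=19^0·(≡13), b=19^-2·(≡7) mod 19; (13|19)=-1, (7|19)=+1; (−1)^{0·-2·9}·(-1)^-2·(+1)^0 = +1.
v=7: a=7^-6·(≡1), b=7^-4·(≡5) mod 7; (1|7)=+1, (5|7)=-1; (−1)^{-6·-4·3}·(+1)^-4·(-1)^-6 = +1.
Ram(29, -2465) = {17, 29}; no ℚ_17-point on the conic.

[17, 29]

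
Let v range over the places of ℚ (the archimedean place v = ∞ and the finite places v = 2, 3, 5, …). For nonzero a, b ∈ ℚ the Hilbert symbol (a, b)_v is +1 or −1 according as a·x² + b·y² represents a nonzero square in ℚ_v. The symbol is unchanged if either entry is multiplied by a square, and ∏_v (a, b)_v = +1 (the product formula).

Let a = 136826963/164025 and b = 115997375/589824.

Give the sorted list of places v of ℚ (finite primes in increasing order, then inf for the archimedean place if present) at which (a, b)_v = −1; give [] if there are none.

[2, 5, 19, 41]

(a, b) ≡ (16523, 95) mod (ℚ^×)²; places V = {2, 3, 5, 7, 13, 17, 19, 31, 41, ∞}.
(a,b)_19: α=0, u≡18; β=1, v≡1 (mod 19); (18|19)=-1, (1|19)=+1; sign (−1)^0·-1^1·+1^0 = -1.
(a,b)_13: α=3, u≡12; β=2, v≡1 (mod 13); (12|13)=+1, (1|13)=+1; sign (−1)^0·+1^2·+1^3 = +1.
(a,b)_∞: sgn(16523)=+, sgn(95)=+, so +1.
(a,b)_5: α=-2, u≡3; β=3, v≡1 (mod 5); (3|5)=-1, (1|5)=+1; sign (−1)^0·-1^3·+1^-2 = -1.
(a,b)_17: α=0, u≡13; β=2, v≡10 (mod 17); (13|17)=+1, (10|17)=-1; sign (−1)^0·+1^2·-1^0 = +1.
(a,b)_31: α=1, u≡6; β=0, v≡10 (mod 31); (6|31)=-1, (10|31)=+1; sign (−1)^0·-1^0·+1^1 = +1.
(a,b)_41: α=1, u≡38; β=0, v≡15 (mod 41); (38|41)=-1, (15|41)=-1; sign (−1)^0·-1^0·-1^1 = -1.
(a,b)_2: α=0, β=-16; u≡3, v≡7 (mod 8); ε(u)ε(v)=1·1, αω(v)=0·0, βω(u)=-16·1; sum ≡ 1  ⇒  -1.
(a,b)_7: α=2, u≡3; β=0, v≡1 (mod 7); (3|7)=-1, (1|7)=+1; sign (−1)^0·-1^0·+1^2 = +1.
(a,b)_3: α=-8, u≡2; β=-2, v≡2 (mod 3); (2|3)=-1, (2|3)=-1; sign (−1)^0·-1^-2·-1^-8 = +1.
Ram(16523, 95) = {2, 5, 19, 41}; no ℚ_2-point on the conic.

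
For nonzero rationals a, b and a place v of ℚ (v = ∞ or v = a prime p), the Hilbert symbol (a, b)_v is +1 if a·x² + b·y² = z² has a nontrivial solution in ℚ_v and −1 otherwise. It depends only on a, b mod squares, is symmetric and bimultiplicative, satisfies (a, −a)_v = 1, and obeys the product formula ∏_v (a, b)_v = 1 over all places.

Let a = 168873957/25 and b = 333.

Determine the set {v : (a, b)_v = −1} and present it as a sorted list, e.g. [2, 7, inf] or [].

(a, b) ≡ (18763773, 37) mod (ℚ^×)²; places V = {2, 3, 5, 7, 19, 31, 37, 41, ∞}.
(a,b)_∞: sgn(18763773)=+, sgn(37)=+, so +1.
(a,b)_41: α=1, u≡22; β=0, v≡5 (mod 41); (22|41)=-1, (5|41)=+1; sign (−1)^0·-1^0·+1^1 = +1.
(a,b)_3: α=3, u≡2; β=2, v≡1 (mod 3); (2|3)=-1, (1|3)=+1; sign (−1)^0·-1^2·+1^3 = +1.
(a,b)_2: α=0, β=0; u≡5, v≡5 (mod 8); ε(u)ε(v)=0·0, αω(v)=0·1, βω(u)=0·1; sum ≡ 0  ⇒  +1.
(a,b)_5: α=-2, u≡2; β=0, v≡3 (mod 5); (2|5)=-1, (3|5)=-1; sign (−1)^0·-1^0·-1^-2 = +1.
(a,b)_7: α=1, u≡4; β=0, v≡4 (mod 7); (4|7)=+1, (4|7)=+1; sign (−1)^0·+1^0·+1^1 = +1.
(a,b)_19: α=1, u≡6; β=0, v≡10 (mod 19); (6|19)=+1, (10|19)=-1; sign (−1)^0·+1^0·-1^1 = -1.
(a,b)_31: α=1, u≡19; β=0, v≡23 (mod 31); (19|31)=+1, (23|31)=-1; sign (−1)^0·+1^0·-1^1 = -1.
(a,b)_37: α=1, u≡4; β=1, v≡9 (mod 37); (4|37)=+1, (9|37)=+1; sign (−1)^0·+1^1·+1^1 = +1.
Ram(18763773, 37) = {19, 31}; no ℚ_19-point on the conic.

[19, 31]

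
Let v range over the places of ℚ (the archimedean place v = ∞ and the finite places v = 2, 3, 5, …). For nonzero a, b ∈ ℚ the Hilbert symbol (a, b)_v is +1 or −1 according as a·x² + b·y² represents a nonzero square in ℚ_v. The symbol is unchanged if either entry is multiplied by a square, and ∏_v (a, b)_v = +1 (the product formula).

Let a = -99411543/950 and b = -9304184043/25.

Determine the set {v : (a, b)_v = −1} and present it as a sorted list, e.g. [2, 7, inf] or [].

(a, b) ≡ (-874, -483) mod (ℚ^×)²; places V = {2, 3, 5, 7, 11, 19, 23, ∞}.
(a,b)_2: α=-1, β=0; u≡3, v≡5 (mod 8); ε(u)ε(v)=1·0, αω(v)=-1·1, βω(u)=0·1; sum ≡ 1  ⇒  -1.
(a,b)_5: α=-2, u≡4; β=-2, v≡2 (mod 5); (4|5)=+1, (2|5)=-1; sign (−1)^0·+1^-2·-1^-2 = +1.
(a,b)_19: α=-1, u≡4; β=2, v≡7 (mod 19); (4|19)=+1, (7|19)=+1; sign (−1)^0·+1^2·+1^-1 = +1.
(a,b)_3: α=6, u≡2; β=3, v≡1 (mod 3); (2|3)=-1, (1|3)=+1; sign (−1)^0·-1^3·+1^6 = -1.
(a,b)_11: α=2, u≡10; β=2, v≡3 (mod 11); (10|11)=-1, (3|11)=+1; sign (−1)^0·-1^2·+1^2 = +1.
(a,b)_∞: sgn(-874)=−, sgn(-483)=−, so -1.
(a,b)_7: α=2, u≡2; β=3, v≡4 (mod 7); (2|7)=+1, (4|7)=+1; sign (−1)^0·+1^3·+1^2 = +1.
(a,b)_23: α=1, u≡18; β=1, v≡16 (mod 23); (18|23)=+1, (16|23)=+1; sign (−1)^1·+1^1·+1^1 = -1.
Ram(-874, -483) = {2, 3, 23, ∞}; no ℚ_2-point on the conic.

[2, 3, 23, inf]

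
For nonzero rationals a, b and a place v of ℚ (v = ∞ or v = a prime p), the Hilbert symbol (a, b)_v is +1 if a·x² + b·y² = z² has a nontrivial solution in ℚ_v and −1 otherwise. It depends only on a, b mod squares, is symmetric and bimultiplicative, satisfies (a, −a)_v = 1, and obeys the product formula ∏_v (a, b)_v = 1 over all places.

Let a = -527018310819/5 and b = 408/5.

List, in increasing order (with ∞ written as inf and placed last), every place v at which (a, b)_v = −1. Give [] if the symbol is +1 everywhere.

[5, 7]

Mod squares: a ≡ -255255, b ≡ 510. Check v ∈ {∞, 2, 3, 5, 7, 11, 13, 17}.
v=5: a=5^-1·(≡1), b=5^-1·(≡3) mod 5; (1|5)=+1, (3|5)=-1; (−1)^{-1·-1·2}·(+1)^-1·(-1)^-1 = -1.
v=11: a=11^1·(≡9), b=11^0·(≡9) mod 11; (9|11)=+1, (9|11)=+1; (−1)^{1·0·5}·(+1)^0·(+1)^1 = +1.
v=2: v_2(a)=0, v_2(b)=3; units ≡ 1, 7 (mod 8); ε·ε+αω+βω = 0·1+0·0+3·0 ≡ 0  ⇒  (a,b)_2 = +1.
v=∞: -255255 < 0 and 510 > 0  ⇒  (a,b)_∞ = +1.
v=17: a=17^3·(≡15), b=17^1·(≡15) mod 17; (15|17)=+1, (15|17)=+1; (−1)^{3·1·8}·(+1)^1·(+1)^3 = +1.
v=13: a=13^1·(≡7), b=13^0·(≡1) mod 13; (7|13)=-1, (1|13)=+1; (−1)^{1·0·6}·(-1)^0·(+1)^1 = +1.
v=3: a=3^7·(≡1), b=3^1·(≡2) mod 3; (1|3)=+1, (2|3)=-1; (−1)^{7·1·1}·(+1)^1·(-1)^7 = +1.
v=7: a=7^3·(≡6), b=7^0·(≡6) mod 7; (6|7)=-1, (6|7)=-1; (−1)^{3·0·3}·(-1)^0·(-1)^3 = -1.
|Ram(-255255, 510)| = 2, even; anisotropic at {5, 7}.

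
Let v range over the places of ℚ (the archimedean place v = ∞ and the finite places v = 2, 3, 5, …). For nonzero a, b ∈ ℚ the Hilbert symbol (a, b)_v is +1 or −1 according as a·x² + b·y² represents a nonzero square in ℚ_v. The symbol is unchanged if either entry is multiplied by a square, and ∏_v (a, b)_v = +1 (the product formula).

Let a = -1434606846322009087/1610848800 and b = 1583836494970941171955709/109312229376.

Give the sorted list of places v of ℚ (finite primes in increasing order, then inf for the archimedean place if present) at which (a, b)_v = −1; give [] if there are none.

[2, 17]

Mod squares: a ≡ -14, b ≡ 221. Check v ∈ {∞, 2, 3, 5, 7, 11, 13, 17, 23, 31, 41, 43}.
v=41: a=41^0·(≡11), b=41^-2·(≡1) mod 41; (11|41)=-1, (1|41)=+1; (−1)^{0·-2·20}·(-1)^-2·(+1)^0 = +1.
v=7: a=7^1·(≡3), b=7^-2·(≡4) mod 7; (3|7)=-1, (4|7)=+1; (−1)^{1·-2·3}·(-1)^-2·(+1)^1 = +1.
v=23: a=23^2·(≡3), b=23^2·(≡5) mod 23; (3|23)=+1, (5|23)=-1; (−1)^{2·2·11}·(+1)^2·(-1)^2 = +1.
v=3: a=3^-2·(≡1), b=3^-4·(≡2) mod 3; (1|3)=+1, (2|3)=-1; (−1)^{-2·-4·1}·(+1)^-4·(-1)^-2 = +1.
v=31: a=31^2·(≡26), b=31^2·(≡8) mod 31; (26|31)=-1, (8|31)=+1; (−1)^{2·2·15}·(-1)^2·(+1)^2 = +1.
v=11: a=11^-2·(≡7), b=11^2·(≡9) mod 11; (7|11)=-1, (9|11)=+1; (−1)^{-2·2·5}·(-1)^2·(+1)^-2 = +1.
v=5: a=5^-2·(≡4), b=5^0·(≡4) mod 5; (4|5)=+1, (4|5)=+1; (−1)^{-2·0·2}·(+1)^0·(+1)^-2 = +1.
v=13: a=13^6·(≡4), b=13^7·(≡1) mod 13; (4|13)=+1, (1|13)=+1; (−1)^{6·7·6}·(+1)^7·(+1)^6 = +1.
v=43: a=43^-2·(≡3), b=43^0·(≡35) mod 43; (3|43)=-1, (35|43)=+1; (−1)^{-2·0·21}·(-1)^0·(+1)^-2 = +1.
v=17: a=17^4·(≡11), b=17^7·(≡15) mod 17; (11|17)=-1, (15|17)=+1; (−1)^{4·7·8}·(-1)^7·(+1)^4 = -1.
v=∞: -14 < 0 and 221 > 0  ⇒  (a,b)_∞ = +1.
v=2: v_2(a)=-5, v_2(b)=-14; units ≡ 1, 5 (mod 8); ε·ε+αω+βω = 0·0+-5·1+-14·0 ≡ 1  ⇒  (a,b)_2 = -1.
Ram(-14, 221) = {2, 17}; no ℚ_2-point on the conic.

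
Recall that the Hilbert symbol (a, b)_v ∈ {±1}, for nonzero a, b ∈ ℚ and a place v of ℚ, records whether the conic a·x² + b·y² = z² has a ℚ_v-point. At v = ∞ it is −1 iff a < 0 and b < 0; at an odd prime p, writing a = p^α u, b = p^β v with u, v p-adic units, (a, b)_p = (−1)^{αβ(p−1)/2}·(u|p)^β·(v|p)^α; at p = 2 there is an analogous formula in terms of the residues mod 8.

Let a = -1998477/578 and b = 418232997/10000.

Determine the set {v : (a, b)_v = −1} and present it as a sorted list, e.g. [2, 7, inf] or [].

Mod squares: a ≡ -444106, b ≡ 160797. Check v ∈ {∞, 2, 3, 5, 7, 13, 17, 19, 29, 31}.
v=∞: -444106 < 0 and 160797 > 0  ⇒  (a,b)_∞ = +1.
v=17: a=17^-2·(≡13), b=17^2·(≡12) mod 17; (13|17)=+1, (12|17)=-1; (−1)^{-2·2·8}·(+1)^2·(-1)^-2 = +1.
v=5: a=5^0·(≡1), b=5^-4·(≡2) mod 5; (1|5)=+1, (2|5)=-1; (−1)^{0·-4·2}·(+1)^-4·(-1)^0 = +1.
v=13: a=13^1·(≡8), b=13^1·(≡2) mod 13; (8|13)=-1, (2|13)=-1; (−1)^{1·1·6}·(-1)^1·(-1)^1 = +1.
v=29: a=29^1·(≡19), b=29^0·(≡3) mod 29; (19|29)=-1, (3|29)=-1; (−1)^{1·0·14}·(-1)^0·(-1)^1 = -1.
v=2: v_2(a)=-1, v_2(b)=-4; units ≡ 3, 5 (mod 8); ε·ε+αω+βω = 1·0+-1·1+-4·1 ≡ 1  ⇒  (a,b)_2 = -1.
v=7: a=7^0·(≡4), b=7^1·(≡4) mod 7; (4|7)=+1, (4|7)=+1; (−1)^{0·1·3}·(+1)^1·(+1)^0 = +1.
v=19: a=19^1·(≡12), b=19^1·(≡10) mod 19; (12|19)=-1, (10|19)=-1; (−1)^{1·1·9}·(-1)^1·(-1)^1 = -1.
v=31: a=31^1·(≡27), b=31^1·(≡19) mod 31; (27|31)=-1, (19|31)=+1; (−1)^{1·1·15}·(-1)^1·(+1)^1 = +1.
v=3: a=3^2·(≡2), b=3^3·(≡1) mod 3; (2|3)=-1, (1|3)=+1; (−1)^{2·3·1}·(-1)^3·(+1)^2 = -1.
|Ram(-444106, 160797)| = 4, even; anisotropic at {2, 3, 19, 29}.

[2, 3, 19, 29]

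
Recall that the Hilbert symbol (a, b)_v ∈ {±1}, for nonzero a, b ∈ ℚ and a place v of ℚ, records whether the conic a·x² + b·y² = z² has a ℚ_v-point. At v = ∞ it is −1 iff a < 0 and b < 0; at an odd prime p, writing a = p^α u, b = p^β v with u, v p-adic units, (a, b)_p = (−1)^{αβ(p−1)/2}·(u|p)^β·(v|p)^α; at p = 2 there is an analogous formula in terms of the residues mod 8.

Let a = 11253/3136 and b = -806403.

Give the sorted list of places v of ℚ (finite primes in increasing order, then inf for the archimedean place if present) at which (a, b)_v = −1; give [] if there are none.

[13, 31]

(a, b) ≡ (93, -806403) mod (ℚ^×)²; places V = {2, 3, 7, 11, 13, 23, 29, 31, ∞}.
(a,b)_13: α=0, u≡7; β=1, v≡5 (mod 13); (7|13)=-1, (5|13)=-1; sign (−1)^0·-1^1·-1^0 = -1.
(a,b)_23: α=0, u≡18; β=1, v≡14 (mod 23); (18|23)=+1, (14|23)=-1; sign (−1)^0·+1^1·-1^0 = +1.
(a,b)_3: α=1, u≡1; β=1, v≡2 (mod 3); (1|3)=+1, (2|3)=-1; sign (−1)^1·+1^1·-1^1 = +1.
(a,b)_∞: sgn(93)=+, sgn(-806403)=−, so +1.
(a,b)_29: α=0, u≡22; β=1, v≡4 (mod 29); (22|29)=+1, (4|29)=+1; sign (−1)^0·+1^1·+1^0 = +1.
(a,b)_31: α=1, u≡23; β=1, v≡27 (mod 31); (23|31)=-1, (27|31)=-1; sign (−1)^1·-1^1·-1^1 = -1.
(a,b)_7: α=-2, u≡4; β=0, v≡4 (mod 7); (4|7)=+1, (4|7)=+1; sign (−1)^0·+1^0·+1^-2 = +1.
(a,b)_11: α=2, u≡5; β=0, v≡7 (mod 11); (5|11)=+1, (7|11)=-1; sign (−1)^0·+1^0·-1^2 = +1.
(a,b)_2: α=-6, β=0; u≡5, v≡5 (mod 8); ε(u)ε(v)=0·0, αω(v)=-6·1, βω(u)=0·1; sum ≡ 0  ⇒  +1.
Ram(93, -806403) = {13, 31}; no ℚ_13-point on the conic.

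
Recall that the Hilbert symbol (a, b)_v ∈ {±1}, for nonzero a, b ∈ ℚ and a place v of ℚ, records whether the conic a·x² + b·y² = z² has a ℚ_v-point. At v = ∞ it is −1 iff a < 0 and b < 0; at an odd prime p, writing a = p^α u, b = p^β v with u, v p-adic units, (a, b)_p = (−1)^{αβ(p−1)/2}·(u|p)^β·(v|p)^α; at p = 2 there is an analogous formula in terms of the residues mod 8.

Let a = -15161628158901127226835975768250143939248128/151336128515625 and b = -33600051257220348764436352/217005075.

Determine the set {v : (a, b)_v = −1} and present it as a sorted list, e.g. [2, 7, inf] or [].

(a, b) ≡ (-753457, -196554) mod (ℚ^×)²; places V = {2, 3, 5, 7, 13, 17, 23, 41, 47, ∞}.
(a,b)_17: α=15, u≡8; β=7, v≡9 (mod 17); (8|17)=+1, (9|17)=+1; sign (−1)^0·+1^7·+1^15 = +1.
(a,b)_5: α=-8, u≡3; β=-2, v≡1 (mod 5); (3|5)=-1, (1|5)=+1; sign (−1)^0·-1^-2·+1^-8 = +1.
(a,b)_41: α=5, u≡2; β=3, v≡11 (mod 41); (2|41)=+1, (11|41)=-1; sign (−1)^0·+1^3·-1^5 = -1.
(a,b)_2: α=14, β=7; u≡7, v≡3 (mod 8); ε(u)ε(v)=1·1, αω(v)=14·1, βω(u)=7·0; sum ≡ 1  ⇒  -1.
(a,b)_13: α=0, u≡3; β=2, v≡7 (mod 13); (3|13)=+1, (7|13)=-1; sign (−1)^0·+1^2·-1^0 = +1.
(a,b)_7: α=0, u≡4; β=-2, v≡3 (mod 7); (4|7)=+1, (3|7)=-1; sign (−1)^0·+1^-2·-1^0 = +1.
(a,b)_∞: sgn(-753457)=−, sgn(-196554)=−, so -1.
(a,b)_3: α=-18, u≡2; β=-11, v≡2 (mod 3); (2|3)=-1, (2|3)=-1; sign (−1)^0·-1^-11·-1^-18 = -1.
(a,b)_47: α=5, u≡11; β=3, v≡21 (mod 47); (11|47)=-1, (21|47)=+1; sign (−1)^1·-1^3·+1^5 = +1.
(a,b)_23: α=3, u≡6; β=2, v≡9 (mod 23); (6|23)=+1, (9|23)=+1; sign (−1)^0·+1^2·+1^3 = +1.
|Ram(-753457, -196554)| = 4, even; anisotropic at {2, 3, 41, ∞}.

[2, 3, 41, inf]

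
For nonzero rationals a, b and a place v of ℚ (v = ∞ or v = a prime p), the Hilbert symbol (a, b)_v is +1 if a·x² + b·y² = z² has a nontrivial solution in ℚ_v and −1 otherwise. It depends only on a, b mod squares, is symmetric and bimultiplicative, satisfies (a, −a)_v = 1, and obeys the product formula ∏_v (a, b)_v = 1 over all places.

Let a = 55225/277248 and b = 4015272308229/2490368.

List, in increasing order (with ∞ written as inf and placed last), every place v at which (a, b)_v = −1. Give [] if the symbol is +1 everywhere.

[19, 29]

Mod squares: a ≡ 3, b ≡ 1102. Check v ∈ {∞, 2, 3, 5, 7, 13, 19, 29, 47}.
v=2: v_2(a)=-8, v_2(b)=-17; units ≡ 3, 7 (mod 8); ε·ε+αω+βω = 1·1+-8·0+-17·1 ≡ 0  ⇒  (a,b)_2 = +1.
v=7: a=7^0·(≡5), b=7^2·(≡6) mod 7; (5|7)=-1, (6|7)=-1; (−1)^{0·2·3}·(-1)^2·(-1)^0 = +1.
v=29: a=29^0·(≡12), b=29^3·(≡9) mod 29; (12|29)=-1, (9|29)=+1; (−1)^{0·3·14}·(-1)^3·(+1)^0 = -1.
v=13: a=13^0·(≡4), b=13^2·(≡4) mod 13; (4|13)=+1, (4|13)=+1; (−1)^{0·2·6}·(+1)^2·(+1)^0 = +1.
v=5: a=5^2·(≡3), b=5^0·(≡3) mod 5; (3|5)=-1, (3|5)=-1; (−1)^{2·0·2}·(-1)^0·(-1)^2 = +1.
v=47: a=47^2·(≡42), b=47^2·(≡2) mod 47; (42|47)=+1, (2|47)=+1; (−1)^{2·2·23}·(+1)^2·(+1)^2 = +1.
v=∞: 3 > 0 and 1102 > 0  ⇒  (a,b)_∞ = +1.
v=3: a=3^-1·(≡1), b=3^2·(≡1) mod 3; (1|3)=+1, (1|3)=+1; (−1)^{-1·2·1}·(+1)^2·(+1)^-1 = +1.
v=19: a=19^-2·(≡18), b=19^-1·(≡9) mod 19; (18|19)=-1, (9|19)=+1; (−1)^{-2·-1·9}·(-1)^-1·(+1)^-2 = -1.
(3, 1102 / ℚ) ramifies at {19, 29}: a division algebra.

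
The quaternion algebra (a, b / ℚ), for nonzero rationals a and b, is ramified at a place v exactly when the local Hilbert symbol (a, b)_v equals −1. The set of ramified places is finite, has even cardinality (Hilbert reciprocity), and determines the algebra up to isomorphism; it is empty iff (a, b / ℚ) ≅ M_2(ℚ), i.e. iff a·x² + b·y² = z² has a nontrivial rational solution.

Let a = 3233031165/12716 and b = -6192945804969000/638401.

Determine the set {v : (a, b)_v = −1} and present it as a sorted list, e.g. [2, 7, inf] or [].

Mod squares: a ≡ 15015, b ≡ -10. Check v ∈ {∞, 2, 3, 5, 7, 11, 13, 17, 19, 47}.
v=2: v_2(a)=-2, v_2(b)=3; units ≡ 7, 3 (mod 8); ε·ε+αω+βω = 1·1+-2·1+3·0 ≡ 1  ⇒  (a,b)_2 = -1.
v=3: a=3^9·(≡1), b=3^10·(≡2) mod 3; (1|3)=+1, (2|3)=-1; (−1)^{9·10·1}·(+1)^10·(-1)^9 = -1.
v=7: a=7^1·(≡5), b=7^4·(≡4) mod 7; (5|7)=-1, (4|7)=+1; (−1)^{1·4·3}·(-1)^4·(+1)^1 = +1.
v=47: a=47^0·(≡40), b=47^-2·(≡3) mod 47; (40|47)=-1, (3|47)=+1; (−1)^{0·-2·23}·(-1)^-2·(+1)^0 = +1.
v=13: a=13^1·(≡6), b=13^0·(≡4) mod 13; (6|13)=-1, (4|13)=+1; (−1)^{1·0·6}·(-1)^0·(+1)^1 = +1.
v=17: a=17^-2·(≡15), b=17^-2·(≡14) mod 17; (15|17)=+1, (14|17)=-1; (−1)^{-2·-2·8}·(+1)^-2·(-1)^-2 = +1.
v=5: a=5^1·(≡3), b=5^3·(≡3) mod 5; (3|5)=-1, (3|5)=-1; (−1)^{1·3·2}·(-1)^3·(-1)^1 = +1.
v=11: a=11^-1·(≡1), b=11^2·(≡1) mod 11; (1|11)=+1, (1|11)=+1; (−1)^{-1·2·5}·(+1)^2·(+1)^-1 = +1.
v=19: a=19^2·(≡4), b=19^2·(≡16) mod 19; (4|19)=+1, (16|19)=+1; (−1)^{2·2·9}·(+1)^2·(+1)^2 = +1.
v=∞: 15015 > 0 and -10 < 0  ⇒  (a,b)_∞ = +1.
(15015, -10 / ℚ) ramifies at {2, 3}: a division algebra.

[2, 3]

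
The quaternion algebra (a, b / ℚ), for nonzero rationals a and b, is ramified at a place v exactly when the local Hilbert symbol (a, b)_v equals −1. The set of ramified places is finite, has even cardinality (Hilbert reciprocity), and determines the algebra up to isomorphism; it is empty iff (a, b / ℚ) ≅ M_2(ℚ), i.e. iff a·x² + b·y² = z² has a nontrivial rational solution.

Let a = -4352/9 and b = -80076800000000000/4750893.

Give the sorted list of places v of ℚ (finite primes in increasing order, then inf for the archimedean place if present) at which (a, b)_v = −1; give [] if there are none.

[5, 17, 19, inf]

(a, b) ≡ (-17, -260015) mod (ℚ^×)²; places V = {2, 3, 5, 7, 17, 19, 23, ∞}.
(a,b)_7: α=0, u≡1; β=-3, v≡4 (mod 7); (1|7)=+1, (4|7)=+1; sign (−1)^0·+1^-3·+1^0 = +1.
(a,b)_3: α=-2, u≡1; β=-6, v≡1 (mod 3); (1|3)=+1, (1|3)=+1; sign (−1)^0·+1^-6·+1^-2 = +1.
(a,b)_∞: sgn(-17)=−, sgn(-260015)=−, so -1.
(a,b)_2: α=8, β=22; u≡7, v≡1 (mod 8); ε(u)ε(v)=1·0, αω(v)=8·0, βω(u)=22·0; sum ≡ 0  ⇒  +1.
(a,b)_5: α=0, u≡2; β=11, v≡2 (mod 5); (2|5)=-1, (2|5)=-1; sign (−1)^0·-1^11·-1^0 = -1.
(a,b)_23: α=0, u≡2; β=1, v≡19 (mod 23); (2|23)=+1, (19|23)=-1; sign (−1)^0·+1^1·-1^0 = +1.
(a,b)_17: α=1, u≡15; β=1, v≡12 (mod 17); (15|17)=+1, (12|17)=-1; sign (−1)^0·+1^1·-1^1 = -1.
(a,b)_19: α=0, u≡2; β=-1, v≡12 (mod 19); (2|19)=-1, (12|19)=-1; sign (−1)^0·-1^-1·-1^0 = -1.
(-17, -260015 / ℚ) ramifies at {5, 17, 19, ∞}: a division algebra.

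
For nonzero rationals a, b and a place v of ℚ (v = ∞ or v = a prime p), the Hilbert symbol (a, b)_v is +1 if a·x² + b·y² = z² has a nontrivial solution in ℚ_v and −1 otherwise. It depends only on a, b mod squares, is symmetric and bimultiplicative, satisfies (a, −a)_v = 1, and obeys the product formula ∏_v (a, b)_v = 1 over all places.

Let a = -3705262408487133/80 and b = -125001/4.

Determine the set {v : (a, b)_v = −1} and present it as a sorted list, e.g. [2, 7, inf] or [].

[2, 13, 17, 29, 37, inf]

Mod squares: a ≡ -1185665, b ≡ -13889. Check v ∈ {∞, 2, 3, 5, 13, 17, 19, 29, 37, 43}.
v=37: a=37^1·(≡33), b=37^0·(≡24) mod 37; (33|37)=+1, (24|37)=-1; (−1)^{1·0·18}·(+1)^0·(-1)^1 = -1.
v=13: a=13^1·(≡3), b=13^0·(≡5) mod 13; (3|13)=+1, (5|13)=-1; (−1)^{1·0·6}·(+1)^0·(-1)^1 = -1.
v=29: a=29^1·(≡20), b=29^0·(≡19) mod 29; (20|29)=+1, (19|29)=-1; (−1)^{1·0·14}·(+1)^0·(-1)^1 = -1.
v=19: a=19^2·(≡9), b=19^1·(≡13) mod 19; (9|19)=+1, (13|19)=-1; (−1)^{2·1·9}·(+1)^1·(-1)^2 = +1.
v=17: a=17^3·(≡3), b=17^1·(≡2) mod 17; (3|17)=-1, (2|17)=+1; (−1)^{3·1·8}·(-1)^1·(+1)^3 = -1.
v=3: a=3^4·(≡1), b=3^2·(≡1) mod 3; (1|3)=+1, (1|3)=+1; (−1)^{4·2·1}·(+1)^2·(+1)^4 = +1.
v=∞: -1185665 < 0 and -13889 < 0  ⇒  (a,b)_∞ = -1.
v=5: a=5^-1·(≡2), b=5^0·(≡1) mod 5; (2|5)=-1, (1|5)=+1; (−1)^{-1·0·2}·(-1)^0·(+1)^-1 = +1.
v=43: a=43^2·(≡24), b=43^1·(≡15) mod 43; (24|43)=+1, (15|43)=+1; (−1)^{2·1·21}·(+1)^1·(+1)^2 = +1.
v=2: v_2(a)=-4, v_2(b)=-2; units ≡ 7, 7 (mod 8); ε·ε+αω+βω = 1·1+-4·0+-2·0 ≡ 1  ⇒  (a,b)_2 = -1.
(-1185665, -13889 / ℚ) ramifies at {2, 13, 17, 29, 37, ∞}: a division algebra.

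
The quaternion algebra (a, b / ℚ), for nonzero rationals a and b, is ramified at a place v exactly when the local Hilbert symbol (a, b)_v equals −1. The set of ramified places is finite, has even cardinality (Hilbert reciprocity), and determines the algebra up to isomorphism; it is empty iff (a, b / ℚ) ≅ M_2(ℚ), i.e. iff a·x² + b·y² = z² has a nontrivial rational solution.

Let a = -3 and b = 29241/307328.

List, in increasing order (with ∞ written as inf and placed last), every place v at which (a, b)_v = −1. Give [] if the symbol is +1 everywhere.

Mod squares: a ≡ -3, b ≡ 2. Check v ∈ {∞, 2, 3, 7, 19}.
v=19: a=19^0·(≡16), b=19^2·(≡8) mod 19; (16|19)=+1, (8|19)=-1; (−1)^{0·2·9}·(+1)^2·(-1)^0 = +1.
v=2: v_2(a)=0, v_2(b)=-7; units ≡ 5, 1 (mod 8); ε·ε+αω+βω = 0·0+0·0+-7·1 ≡ 1  ⇒  (a,b)_2 = -1.
v=∞: -3 < 0 and 2 > 0  ⇒  (a,b)_∞ = +1.
v=3: a=3^1·(≡2), b=3^4·(≡2) mod 3; (2|3)=-1, (2|3)=-1; (−1)^{1·4·1}·(-1)^4·(-1)^1 = -1.
v=7: a=7^0·(≡4), b=7^-4·(≡1) mod 7; (4|7)=+1, (1|7)=+1; (−1)^{0·-4·3}·(+1)^-4·(+1)^0 = +1.
Ram(-3, 2) = {2, 3}; no ℚ_2-point on the conic.

[2, 3]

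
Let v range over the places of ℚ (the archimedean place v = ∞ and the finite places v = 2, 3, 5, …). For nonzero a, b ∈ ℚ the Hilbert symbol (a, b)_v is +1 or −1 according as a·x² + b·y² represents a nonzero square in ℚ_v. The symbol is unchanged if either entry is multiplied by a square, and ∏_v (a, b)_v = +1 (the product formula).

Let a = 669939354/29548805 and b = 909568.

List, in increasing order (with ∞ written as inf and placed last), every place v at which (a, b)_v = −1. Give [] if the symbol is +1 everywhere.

[5, 11]

Mod squares: a ≡ 1330, b ≡ 3553. Check v ∈ {∞, 2, 3, 5, 7, 11, 13, 17, 19, 23}.
v=7: a=7^1·(≡2), b=7^0·(≡2) mod 7; (2|7)=+1, (2|7)=+1; (−1)^{1·0·3}·(+1)^0·(+1)^1 = +1.
v=∞: 1330 > 0 and 3553 > 0  ⇒  (a,b)_∞ = +1.
v=19: a=19^1·(≡14), b=19^1·(≡11) mod 19; (14|19)=-1, (11|19)=+1; (−1)^{1·1·9}·(-1)^1·(+1)^1 = +1.
v=2: v_2(a)=1, v_2(b)=8; units ≡ 1, 1 (mod 8); ε·ε+αω+βω = 0·0+1·0+8·0 ≡ 0  ⇒  (a,b)_2 = +1.
v=17: a=17^-2·(≡8), b=17^1·(≡5) mod 17; (8|17)=+1, (5|17)=-1; (−1)^{-2·1·8}·(+1)^1·(-1)^-2 = +1.
v=3: a=3^2·(≡1), b=3^0·(≡1) mod 3; (1|3)=+1, (1|3)=+1; (−1)^{2·0·1}·(+1)^0·(+1)^2 = +1.
v=13: a=13^-2·(≡4), b=13^0·(≡10) mod 13; (4|13)=+1, (10|13)=+1; (−1)^{-2·0·6}·(+1)^0·(+1)^-2 = +1.
v=11: a=11^-2·(≡8), b=11^1·(≡1) mod 11; (8|11)=-1, (1|11)=+1; (−1)^{-2·1·5}·(-1)^1·(+1)^-2 = -1.
v=23: a=23^4·(≡17), b=23^0·(≡10) mod 23; (17|23)=-1, (10|23)=-1; (−1)^{4·0·11}·(-1)^0·(-1)^4 = +1.
v=5: a=5^-1·(≡4), b=5^0·(≡3) mod 5; (4|5)=+1, (3|5)=-1; (−1)^{-1·0·2}·(+1)^0·(-1)^-1 = -1.
|Ram(1330, 3553)| = 2, even; anisotropic at {5, 11}.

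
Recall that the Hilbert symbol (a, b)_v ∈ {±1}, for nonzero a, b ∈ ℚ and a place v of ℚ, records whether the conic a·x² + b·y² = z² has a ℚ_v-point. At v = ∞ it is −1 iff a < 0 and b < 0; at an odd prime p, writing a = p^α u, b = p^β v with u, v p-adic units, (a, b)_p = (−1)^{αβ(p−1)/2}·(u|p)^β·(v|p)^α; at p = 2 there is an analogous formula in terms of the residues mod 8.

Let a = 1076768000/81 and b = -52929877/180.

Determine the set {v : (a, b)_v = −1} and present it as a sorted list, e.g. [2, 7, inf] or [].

[5, 7, 11, 19]

Mod squares: a ≡ 168245, b ≡ -2187185. Check v ∈ {∞, 2, 3, 5, 7, 11, 13, 19, 23}.
v=5: a=5^3·(≡4), b=5^-1·(≡3) mod 5; (4|5)=+1, (3|5)=-1; (−1)^{3·-1·2}·(+1)^-1·(-1)^3 = -1.
v=7: a=7^1·(≡2), b=7^1·(≡2) mod 7; (2|7)=+1, (2|7)=+1; (−1)^{1·1·3}·(+1)^1·(+1)^1 = -1.
v=3: a=3^-4·(≡2), b=3^-2·(≡1) mod 3; (2|3)=-1, (1|3)=+1; (−1)^{-4·-2·1}·(-1)^-2·(+1)^-4 = +1.
v=11: a=11^1·(≡3), b=11^3·(≡5) mod 11; (3|11)=+1, (5|11)=+1; (−1)^{1·3·5}·(+1)^3·(+1)^1 = -1.
v=19: a=19^1·(≡7), b=19^1·(≡6) mod 19; (7|19)=+1, (6|19)=+1; (−1)^{1·1·9}·(+1)^1·(+1)^1 = -1.
v=13: a=13^0·(≡3), b=13^1·(≡10) mod 13; (3|13)=+1, (10|13)=+1; (−1)^{0·1·6}·(+1)^1·(+1)^0 = +1.
v=∞: 168245 > 0 and -2187185 < 0  ⇒  (a,b)_∞ = +1.
v=23: a=23^1·(≡12), b=23^1·(≡20) mod 23; (12|23)=+1, (20|23)=-1; (−1)^{1·1·11}·(+1)^1·(-1)^1 = +1.
v=2: v_2(a)=8, v_2(b)=-2; units ≡ 5, 7 (mod 8); ε·ε+αω+βω = 0·1+8·0+-2·1 ≡ 0  ⇒  (a,b)_2 = +1.
|Ram(168245, -2187185)| = 4, even; anisotropic at {5, 7, 11, 19}.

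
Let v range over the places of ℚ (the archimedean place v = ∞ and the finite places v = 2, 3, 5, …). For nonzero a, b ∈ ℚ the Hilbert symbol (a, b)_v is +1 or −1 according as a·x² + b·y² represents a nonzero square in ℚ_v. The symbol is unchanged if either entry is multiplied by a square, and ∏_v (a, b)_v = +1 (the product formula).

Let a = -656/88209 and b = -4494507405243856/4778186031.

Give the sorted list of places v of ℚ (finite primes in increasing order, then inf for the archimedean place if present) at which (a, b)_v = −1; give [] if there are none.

Mod squares: a ≡ -41, b ≡ -86200491. Check v ∈ {∞, 2, 3, 7, 11, 13, 19, 31, 37, 41, 47}.
v=47: a=47^0·(≡28), b=47^1·(≡42) mod 47; (28|47)=+1, (42|47)=+1; (−1)^{0·1·23}·(+1)^1·(+1)^0 = +1.
v=41: a=41^1·(≡31), b=41^1·(≡35) mod 41; (31|41)=+1, (35|41)=-1; (−1)^{1·1·20}·(+1)^1·(-1)^1 = -1.
v=31: a=31^0·(≡24), b=31^1·(≡14) mod 31; (24|31)=-1, (14|31)=+1; (−1)^{0·1·15}·(-1)^1·(+1)^0 = -1.
v=19: a=19^0·(≡6), b=19^2·(≡6) mod 19; (6|19)=+1, (6|19)=+1; (−1)^{0·2·9}·(+1)^2·(+1)^0 = +1.
v=∞: -41 < 0 and -86200491 < 0  ⇒  (a,b)_∞ = -1.
v=11: a=11^-2·(≡5), b=11^2·(≡2) mod 11; (5|11)=+1, (2|11)=-1; (−1)^{-2·2·5}·(+1)^2·(-1)^-2 = +1.
v=3: a=3^-6·(≡1), b=3^-17·(≡2) mod 3; (1|3)=+1, (2|3)=-1; (−1)^{-6·-17·1}·(+1)^-17·(-1)^-6 = +1.
v=7: a=7^0·(≡1), b=7^2·(≡4) mod 7; (1|7)=+1, (4|7)=+1; (−1)^{0·2·3}·(+1)^2·(+1)^0 = +1.
v=37: a=37^0·(≡10), b=37^-1·(≡21) mod 37; (10|37)=+1, (21|37)=+1; (−1)^{0·-1·18}·(+1)^-1·(+1)^0 = +1.
v=2: v_2(a)=4, v_2(b)=4; units ≡ 7, 5 (mod 8); ε·ε+αω+βω = 1·0+4·1+4·0 ≡ 0  ⇒  (a,b)_2 = +1.
v=13: a=13^0·(≡5), b=13^3·(≡12) mod 13; (5|13)=-1, (12|13)=+1; (−1)^{0·3·6}·(-1)^3·(+1)^0 = -1.
(-41, -86200491 / ℚ) ramifies at {13, 31, 41, ∞}: a division algebra.

[13, 31, 41, inf]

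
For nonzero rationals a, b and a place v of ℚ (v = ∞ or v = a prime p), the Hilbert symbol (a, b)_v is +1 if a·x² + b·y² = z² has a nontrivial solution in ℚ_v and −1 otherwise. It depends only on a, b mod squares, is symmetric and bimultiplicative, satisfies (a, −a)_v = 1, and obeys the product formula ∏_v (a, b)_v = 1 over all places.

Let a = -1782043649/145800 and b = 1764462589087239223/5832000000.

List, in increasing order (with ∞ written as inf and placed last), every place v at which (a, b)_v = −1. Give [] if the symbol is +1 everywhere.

(a, b) ≡ (-34162, 14) mod (ℚ^×)²; places V = {2, 3, 5, 7, 13, 17, 19, 29, 31, ∞}.
(a,b)_∞: sgn(-34162)=−, sgn(14)=+, so +1.
(a,b)_7: α=0, u≡5; β=3, v≡1 (mod 7); (5|7)=-1, (1|7)=+1; sign (−1)^0·-1^3·+1^0 = -1.
(a,b)_19: α=3, u≡4; β=4, v≡2 (mod 19); (4|19)=+1, (2|19)=-1; sign (−1)^0·+1^4·-1^3 = -1.
(a,b)_17: α=2, u≡2; β=2, v≡7 (mod 17); (2|17)=+1, (7|17)=-1; sign (−1)^0·+1^2·-1^2 = +1.
(a,b)_13: α=0, u≡6; β=2, v≡9 (mod 13); (6|13)=-1, (9|13)=+1; sign (−1)^0·-1^2·+1^0 = +1.
(a,b)_5: α=-2, u≡3; β=-6, v≡1 (mod 5); (3|5)=-1, (1|5)=+1; sign (−1)^0·-1^-6·+1^-2 = +1.
(a,b)_3: α=-6, u≡2; β=-6, v≡2 (mod 3); (2|3)=-1, (2|3)=-1; sign (−1)^0·-1^-6·-1^-6 = +1.
(a,b)_2: α=-3, β=-9; u≡7, v≡7 (mod 8); ε(u)ε(v)=1·1, αω(v)=-3·0, βω(u)=-9·0; sum ≡ 1  ⇒  -1.
(a,b)_29: α=1, u≡12; β=2, v≡19 (mod 29); (12|29)=-1, (19|29)=-1; sign (−1)^0·-1^2·-1^1 = -1.
(a,b)_31: α=1, u≡14; β=2, v≡14 (mod 31); (14|31)=+1, (14|31)=+1; sign (−1)^0·+1^2·+1^1 = +1.
Ram(-34162, 14) = {2, 7, 19, 29}; no ℚ_2-point on the conic.

[2, 7, 19, 29]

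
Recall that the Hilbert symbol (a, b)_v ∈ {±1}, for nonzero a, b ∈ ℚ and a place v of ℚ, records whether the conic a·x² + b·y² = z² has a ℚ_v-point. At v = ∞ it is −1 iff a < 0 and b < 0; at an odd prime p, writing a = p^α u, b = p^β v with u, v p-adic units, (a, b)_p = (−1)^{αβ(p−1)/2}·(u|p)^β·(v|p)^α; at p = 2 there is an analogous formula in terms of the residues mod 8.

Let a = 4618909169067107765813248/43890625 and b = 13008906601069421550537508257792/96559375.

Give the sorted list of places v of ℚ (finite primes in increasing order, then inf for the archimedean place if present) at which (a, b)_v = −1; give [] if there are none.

[5, 29, 31, 47]

Mod squares: a ≡ 1085062, b ≡ 6446990. Check v ∈ {∞, 2, 3, 5, 11, 13, 23, 29, 31, 37, 43, 47, 53}.
v=31: a=31^3·(≡15), b=31^2·(≡12) mod 31; (15|31)=-1, (12|31)=-1; (−1)^{3·2·15}·(-1)^2·(-1)^3 = -1.
v=13: a=13^2·(≡9), b=13^2·(≡4) mod 13; (9|13)=+1, (4|13)=+1; (−1)^{2·2·6}·(+1)^2·(+1)^2 = +1.
v=11: a=11^1·(≡9), b=11^-1·(≡6) mod 11; (9|11)=+1, (6|11)=-1; (−1)^{1·-1·5}·(+1)^-1·(-1)^1 = +1.
v=5: a=5^-6·(≡2), b=5^-5·(≡3) mod 5; (2|5)=-1, (3|5)=-1; (−1)^{-6·-5·2}·(-1)^-5·(-1)^-6 = -1.
v=2: v_2(a)=15, v_2(b)=17; units ≡ 3, 7 (mod 8); ε·ε+αω+βω = 1·1+15·0+17·1 ≡ 0  ⇒  (a,b)_2 = +1.
v=∞: 1085062 > 0 and 6446990 > 0  ⇒  (a,b)_∞ = +1.
v=37: a=37^3·(≡18), b=37^4·(≡12) mod 37; (18|37)=-1, (12|37)=+1; (−1)^{3·4·18}·(-1)^4·(+1)^3 = +1.
v=3: a=3^0·(≡1), b=3^2·(≡2) mod 3; (1|3)=+1, (2|3)=-1; (−1)^{0·2·1}·(+1)^2·(-1)^0 = +1.
v=43: a=43^1·(≡38), b=43^1·(≡29) mod 43; (38|43)=+1, (29|43)=-1; (−1)^{1·1·21}·(+1)^1·(-1)^1 = +1.
v=29: a=29^0·(≡27), b=29^1·(≡20) mod 29; (27|29)=-1, (20|29)=+1; (−1)^{0·1·14}·(-1)^1·(+1)^0 = -1.
v=53: a=53^-2·(≡44), b=53^-2·(≡36) mod 53; (44|53)=+1, (36|53)=+1; (−1)^{-2·-2·26}·(+1)^-2·(+1)^-2 = +1.
v=47: a=47^2·(≡11), b=47^3·(≡17) mod 47; (11|47)=-1, (17|47)=+1; (−1)^{2·3·23}·(-1)^3·(+1)^2 = -1.
v=23: a=23^2·(≡14), b=23^4·(≡17) mod 23; (14|23)=-1, (17|23)=-1; (−1)^{2·4·11}·(-1)^4·(-1)^2 = +1.
Ram(1085062, 6446990) = {5, 29, 31, 47}; no ℚ_5-point on the conic.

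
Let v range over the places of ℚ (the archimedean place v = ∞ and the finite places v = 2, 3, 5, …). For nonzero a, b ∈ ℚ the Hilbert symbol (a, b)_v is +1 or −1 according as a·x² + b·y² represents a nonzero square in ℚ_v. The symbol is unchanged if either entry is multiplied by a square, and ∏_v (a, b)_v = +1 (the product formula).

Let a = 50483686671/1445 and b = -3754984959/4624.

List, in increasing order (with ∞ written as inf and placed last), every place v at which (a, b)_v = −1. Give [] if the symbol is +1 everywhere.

[3, 47]

Mod squares: a ≡ 317955, b ≡ -63591. Check v ∈ {∞, 2, 3, 5, 11, 17, 41, 47}.
v=5: a=5^-1·(≡4), b=5^0·(≡4) mod 5; (4|5)=+1, (4|5)=+1; (−1)^{-1·0·2}·(+1)^0·(+1)^-1 = +1.
v=∞: 317955 > 0 and -63591 < 0  ⇒  (a,b)_∞ = +1.
v=3: a=3^9·(≡1), b=3^11·(≡1) mod 3; (1|3)=+1, (1|3)=+1; (−1)^{9·11·1}·(+1)^11·(+1)^9 = -1.
v=2: v_2(a)=0, v_2(b)=-4; units ≡ 3, 1 (mod 8); ε·ε+αω+βω = 1·0+0·0+-4·1 ≡ 0  ⇒  (a,b)_2 = +1.
v=41: a=41^1·(≡26), b=41^1·(≡34) mod 41; (26|41)=-1, (34|41)=-1; (−1)^{1·1·20}·(-1)^1·(-1)^1 = +1.
v=11: a=11^3·(≡2), b=11^1·(≡4) mod 11; (2|11)=-1, (4|11)=+1; (−1)^{3·1·5}·(-1)^1·(+1)^3 = +1.
v=47: a=47^1·(≡19), b=47^1·(≡46) mod 47; (19|47)=-1, (46|47)=-1; (−1)^{1·1·23}·(-1)^1·(-1)^1 = -1.
v=17: a=17^-2·(≡16), b=17^-2·(≡3) mod 17; (16|17)=+1, (3|17)=-1; (−1)^{-2·-2·8}·(+1)^-2·(-1)^-2 = +1.
(317955, -63591 / ℚ) ramifies at {3, 47}: a division algebra.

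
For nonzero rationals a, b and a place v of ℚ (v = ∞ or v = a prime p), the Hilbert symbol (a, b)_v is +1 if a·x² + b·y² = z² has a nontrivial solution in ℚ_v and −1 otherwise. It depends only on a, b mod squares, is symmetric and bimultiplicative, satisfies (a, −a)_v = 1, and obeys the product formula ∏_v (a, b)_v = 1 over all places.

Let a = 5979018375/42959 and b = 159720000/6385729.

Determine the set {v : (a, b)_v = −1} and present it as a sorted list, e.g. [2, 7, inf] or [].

[5, 7]

Mod squares: a ≡ 1785, b ≡ 33. Check v ∈ {∞, 2, 3, 5, 7, 11, 17, 19}.
v=19: a=19^-2·(≡10), b=19^-4·(≡10) mod 19; (10|19)=-1, (10|19)=-1; (−1)^{-2·-4·9}·(-1)^-4·(-1)^-2 = +1.
v=5: a=5^3·(≡3), b=5^4·(≡3) mod 5; (3|5)=-1, (3|5)=-1; (−1)^{3·4·2}·(-1)^4·(-1)^3 = -1.
v=∞: 1785 > 0 and 33 > 0  ⇒  (a,b)_∞ = +1.
v=3: a=3^3·(≡1), b=3^1·(≡2) mod 3; (1|3)=+1, (2|3)=-1; (−1)^{3·1·1}·(+1)^1·(-1)^3 = +1.
v=2: v_2(a)=0, v_2(b)=6; units ≡ 1, 1 (mod 8); ε·ε+αω+βω = 0·0+0·0+6·0 ≡ 0  ⇒  (a,b)_2 = +1.
v=17: a=17^-1·(≡5), b=17^0·(≡1) mod 17; (5|17)=-1, (1|17)=+1; (−1)^{-1·0·8}·(-1)^0·(+1)^-1 = +1.
v=7: a=7^-1·(≡3), b=7^-2·(≡3) mod 7; (3|7)=-1, (3|7)=-1; (−1)^{-1·-2·3}·(-1)^-2·(-1)^-1 = -1.
v=11: a=11^6·(≡5), b=11^3·(≡5) mod 11; (5|11)=+1, (5|11)=+1; (−1)^{6·3·5}·(+1)^3·(+1)^6 = +1.
Ram(1785, 33) = {5, 7}; no ℚ_5-point on the conic.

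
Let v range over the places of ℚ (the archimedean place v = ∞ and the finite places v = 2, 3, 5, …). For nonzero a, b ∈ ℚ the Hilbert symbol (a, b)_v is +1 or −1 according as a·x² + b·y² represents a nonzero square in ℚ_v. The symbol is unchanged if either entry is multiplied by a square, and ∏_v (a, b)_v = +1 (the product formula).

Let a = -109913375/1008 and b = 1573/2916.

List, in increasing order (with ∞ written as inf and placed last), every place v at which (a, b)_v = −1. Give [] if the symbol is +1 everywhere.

[5, 7]

(a, b) ≡ (-1505, 13) mod (ℚ^×)²; places V = {2, 3, 5, 7, 11, 13, 43, ∞}.
(a,b)_∞: sgn(-1505)=−, sgn(13)=+, so +1.
(a,b)_5: α=3, u≡1; β=0, v≡3 (mod 5); (1|5)=+1, (3|5)=-1; sign (−1)^0·+1^0·-1^3 = -1.
(a,b)_13: α=2, u≡4; β=1, v≡1 (mod 13); (4|13)=+1, (1|13)=+1; sign (−1)^0·+1^1·+1^2 = +1.
(a,b)_11: α=2, u≡7; β=2, v≡2 (mod 11); (7|11)=-1, (2|11)=-1; sign (−1)^0·-1^2·-1^2 = +1.
(a,b)_3: α=-2, u≡1; β=-6, v≡1 (mod 3); (1|3)=+1, (1|3)=+1; sign (−1)^0·+1^-6·+1^-2 = +1.
(a,b)_43: α=1, u≡39; β=0, v≡13 (mod 43); (39|43)=-1, (13|43)=+1; sign (−1)^0·-1^0·+1^1 = +1.
(a,b)_7: α=-1, u≡4; β=0, v≡3 (mod 7); (4|7)=+1, (3|7)=-1; sign (−1)^0·+1^0·-1^-1 = -1.
(a,b)_2: α=-4, β=-2; u≡7, v≡5 (mod 8); ε(u)ε(v)=1·0, αω(v)=-4·1, βω(u)=-2·0; sum ≡ 0  ⇒  +1.
|Ram(-1505, 13)| = 2, even; anisotropic at {5, 7}.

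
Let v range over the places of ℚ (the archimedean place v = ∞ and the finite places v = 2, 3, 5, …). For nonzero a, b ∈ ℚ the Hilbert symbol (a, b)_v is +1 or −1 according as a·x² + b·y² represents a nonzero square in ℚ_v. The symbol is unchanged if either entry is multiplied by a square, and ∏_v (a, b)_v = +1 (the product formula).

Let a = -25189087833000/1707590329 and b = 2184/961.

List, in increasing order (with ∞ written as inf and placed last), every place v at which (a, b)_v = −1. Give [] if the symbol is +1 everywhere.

Mod squares: a ≡ -170, b ≡ 546. Check v ∈ {∞, 2, 3, 5, 7, 13, 17, 31, 43, 47}.
v=∞: -170 < 0 and 546 > 0  ⇒  (a,b)_∞ = +1.
v=3: a=3^4·(≡1), b=3^1·(≡2) mod 3; (1|3)=+1, (2|3)=-1; (−1)^{4·1·1}·(+1)^1·(-1)^4 = +1.
v=7: a=7^2·(≡5), b=7^1·(≡2) mod 7; (5|7)=-1, (2|7)=+1; (−1)^{2·1·3}·(-1)^1·(+1)^2 = -1.
v=17: a=17^1·(≡10), b=17^0·(≡16) mod 17; (10|17)=-1, (16|17)=+1; (−1)^{1·0·8}·(-1)^0·(+1)^1 = +1.
v=47: a=47^2·(≡9), b=47^0·(≡10) mod 47; (9|47)=+1, (10|47)=-1; (−1)^{2·0·23}·(+1)^0·(-1)^2 = +1.
v=5: a=5^3·(≡4), b=5^0·(≡4) mod 5; (4|5)=+1, (4|5)=+1; (−1)^{3·0·2}·(+1)^0·(+1)^3 = +1.
v=2: v_2(a)=3, v_2(b)=3; units ≡ 3, 1 (mod 8); ε·ε+αω+βω = 1·0+3·0+3·1 ≡ 1  ⇒  (a,b)_2 = -1.
v=13: a=13^2·(≡12), b=13^1·(≡1) mod 13; (12|13)=+1, (1|13)=+1; (−1)^{2·1·6}·(+1)^1·(+1)^2 = +1.
v=31: a=31^-4·(≡1), b=31^-2·(≡14) mod 31; (1|31)=+1, (14|31)=+1; (−1)^{-4·-2·15}·(+1)^-2·(+1)^-4 = +1.
v=43: a=43^-2·(≡33), b=43^0·(≡8) mod 43; (33|43)=-1, (8|43)=-1; (−1)^{-2·0·21}·(-1)^0·(-1)^-2 = +1.
Ram(-170, 546) = {2, 7}; no ℚ_2-point on the conic.

[2, 7]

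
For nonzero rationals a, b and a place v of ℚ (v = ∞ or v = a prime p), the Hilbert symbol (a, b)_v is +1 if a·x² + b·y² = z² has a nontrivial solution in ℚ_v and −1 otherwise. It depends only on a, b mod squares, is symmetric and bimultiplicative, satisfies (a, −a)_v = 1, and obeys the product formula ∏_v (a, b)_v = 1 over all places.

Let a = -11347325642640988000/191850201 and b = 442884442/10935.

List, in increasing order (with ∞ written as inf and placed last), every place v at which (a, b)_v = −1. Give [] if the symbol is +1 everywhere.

(a, b) ≡ (-70, 6630) mod (ℚ^×)²; places V = {2, 3, 5, 7, 11, 13, 17, 19, ∞}.
(a,b)_7: α=5, u≡4; β=2, v≡2 (mod 7); (4|7)=+1, (2|7)=+1; sign (−1)^0·+1^2·+1^5 = +1.
(a,b)_11: α=2, u≡6; β=2, v≡7 (mod 11); (6|11)=-1, (7|11)=-1; sign (−1)^0·-1^2·-1^2 = +1.
(a,b)_2: α=5, β=1; u≡5, v≡3 (mod 8); ε(u)ε(v)=0·1, αω(v)=5·1, βω(u)=1·1; sum ≡ 0  ⇒  +1.
(a,b)_13: α=6, u≡6; β=3, v≡4 (mod 13); (6|13)=-1, (4|13)=+1; sign (−1)^0·-1^3·+1^6 = -1.
(a,b)_3: α=-12, u≡2; β=-7, v≡2 (mod 3); (2|3)=-1, (2|3)=-1; sign (−1)^0·-1^-7·-1^-12 = -1.
(a,b)_∞: sgn(-70)=−, sgn(6630)=+, so +1.
(a,b)_19: α=-2, u≡17; β=0, v≡18 (mod 19); (17|19)=+1, (18|19)=-1; sign (−1)^0·+1^0·-1^-2 = +1.
(a,b)_5: α=3, u≡1; β=-1, v≡1 (mod 5); (1|5)=+1, (1|5)=+1; sign (−1)^0·+1^-1·+1^3 = +1.
(a,b)_17: α=2, u≡9; β=1, v≡9 (mod 17); (9|17)=+1, (9|17)=+1; sign (−1)^0·+1^1·+1^2 = +1.
(-70, 6630 / ℚ) ramifies at {3, 13}: a division algebra.

[3, 13]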